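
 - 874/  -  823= 1 + 51/823 =1.06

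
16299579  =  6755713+9543866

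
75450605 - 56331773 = 19118832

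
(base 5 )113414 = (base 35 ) 3FY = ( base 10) 4234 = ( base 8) 10212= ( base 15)13C4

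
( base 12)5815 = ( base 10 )9809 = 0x2651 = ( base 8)23121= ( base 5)303214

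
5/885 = 1/177 = 0.01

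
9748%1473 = 910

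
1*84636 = 84636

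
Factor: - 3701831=-7^1*528833^1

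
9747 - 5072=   4675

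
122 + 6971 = 7093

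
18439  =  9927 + 8512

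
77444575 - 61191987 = 16252588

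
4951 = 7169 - 2218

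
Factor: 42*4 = 168 = 2^3*3^1*7^1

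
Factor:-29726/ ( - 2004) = 89/6 = 2^(-1)*3^( - 1 )*89^1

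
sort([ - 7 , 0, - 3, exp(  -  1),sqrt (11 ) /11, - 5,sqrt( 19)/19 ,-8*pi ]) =[-8*pi,- 7, - 5, -3 , 0, sqrt ( 19 )/19, sqrt( 11) /11,exp( - 1)]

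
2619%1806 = 813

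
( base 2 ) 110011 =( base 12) 43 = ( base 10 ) 51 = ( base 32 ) 1J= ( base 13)3c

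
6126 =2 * 3063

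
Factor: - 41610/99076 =-2^( -1)*3^1*5^1*17^( - 1)*19^1*31^(  -  1)*47^(  -  1)*73^1 = -20805/49538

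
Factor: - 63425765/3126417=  - 3^(  -  1)*5^1 * 7^(  -  1) * 13^1 * 53^( - 3)*167^1*5843^1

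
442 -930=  - 488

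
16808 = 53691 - 36883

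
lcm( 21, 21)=21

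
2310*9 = 20790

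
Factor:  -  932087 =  - 13^1*71699^1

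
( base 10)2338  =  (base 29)2MI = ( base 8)4442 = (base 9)3177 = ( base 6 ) 14454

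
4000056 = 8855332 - 4855276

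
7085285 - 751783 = 6333502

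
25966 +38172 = 64138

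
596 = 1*596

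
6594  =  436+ 6158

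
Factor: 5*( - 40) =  -2^3 *5^2 = - 200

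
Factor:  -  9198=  - 2^1 * 3^2*7^1*73^1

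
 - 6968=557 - 7525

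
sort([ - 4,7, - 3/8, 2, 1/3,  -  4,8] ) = [ - 4, -4,-3/8, 1/3,2, 7,8]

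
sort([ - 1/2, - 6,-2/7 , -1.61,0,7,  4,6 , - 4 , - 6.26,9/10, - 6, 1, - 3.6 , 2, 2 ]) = [ - 6.26, - 6 , -6,-4, - 3.6,- 1.61,-1/2, - 2/7, 0, 9/10, 1,2, 2, 4,6,7]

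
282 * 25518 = 7196076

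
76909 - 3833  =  73076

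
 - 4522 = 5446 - 9968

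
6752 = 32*211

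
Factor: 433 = 433^1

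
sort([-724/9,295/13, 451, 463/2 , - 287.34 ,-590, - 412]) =[ - 590 , - 412 ,- 287.34 , - 724/9, 295/13,463/2 , 451]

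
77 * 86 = 6622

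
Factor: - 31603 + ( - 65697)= -2^2*5^2*7^1*139^1 = - 97300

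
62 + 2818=2880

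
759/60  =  253/20 =12.65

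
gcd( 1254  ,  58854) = 6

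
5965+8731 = 14696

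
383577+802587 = 1186164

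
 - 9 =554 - 563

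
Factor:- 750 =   -  2^1 * 3^1*5^3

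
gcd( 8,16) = 8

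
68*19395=1318860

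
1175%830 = 345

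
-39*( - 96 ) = 3744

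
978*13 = 12714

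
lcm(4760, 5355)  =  42840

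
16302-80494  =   - 64192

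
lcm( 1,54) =54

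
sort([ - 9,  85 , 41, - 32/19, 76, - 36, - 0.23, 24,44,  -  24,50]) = [-36, -24, - 9 ,-32/19 , - 0.23 , 24 , 41,44,50,76, 85]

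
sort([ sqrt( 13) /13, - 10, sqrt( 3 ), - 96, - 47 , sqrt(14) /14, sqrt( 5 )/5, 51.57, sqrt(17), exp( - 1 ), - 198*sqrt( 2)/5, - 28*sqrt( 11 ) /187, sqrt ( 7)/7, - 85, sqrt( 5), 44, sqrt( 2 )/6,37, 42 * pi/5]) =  [ - 96, - 85, - 198*sqrt( 2)/5 ,- 47,-10, - 28*sqrt( 11)/187, sqrt( 2)/6, sqrt ( 14)/14, sqrt( 13)/13, exp( - 1 ), sqrt( 7)/7, sqrt( 5)/5, sqrt( 3 ),sqrt( 5), sqrt( 17), 42*pi/5, 37,44, 51.57 ]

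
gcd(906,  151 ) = 151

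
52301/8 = 6537 + 5/8  =  6537.62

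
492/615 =4/5 = 0.80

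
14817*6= 88902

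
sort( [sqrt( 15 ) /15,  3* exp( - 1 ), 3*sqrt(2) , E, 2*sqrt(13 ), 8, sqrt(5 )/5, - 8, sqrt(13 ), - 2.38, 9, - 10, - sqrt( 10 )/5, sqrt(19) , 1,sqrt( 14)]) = [ - 10,-8, - 2.38,-sqrt(10)/5,sqrt( 15 ) /15,sqrt(5) /5,1,  3*exp( - 1 ), E,sqrt(13 ),sqrt(14 ),  3*sqrt( 2),sqrt(19 ), 2*sqrt(13), 8, 9]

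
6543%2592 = 1359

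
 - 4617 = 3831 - 8448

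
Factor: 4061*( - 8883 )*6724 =-242560654812 = -2^2* 3^3*7^1*31^1*41^2*47^1*131^1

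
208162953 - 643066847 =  - 434903894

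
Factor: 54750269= 7^1  *  37^1 * 137^1*1543^1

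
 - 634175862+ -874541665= - 1508717527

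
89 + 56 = 145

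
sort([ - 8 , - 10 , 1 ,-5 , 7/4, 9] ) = [ - 10, - 8, - 5, 1,7/4, 9] 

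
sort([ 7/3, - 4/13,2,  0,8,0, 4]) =[ - 4/13,0,0,2,7/3,4 , 8]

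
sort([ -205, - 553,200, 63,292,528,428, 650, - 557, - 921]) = [-921,-557, - 553, - 205 , 63, 200, 292, 428  ,  528, 650]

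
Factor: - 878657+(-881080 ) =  -1759737 = - 3^1*7^2*11971^1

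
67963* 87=5912781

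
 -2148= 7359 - 9507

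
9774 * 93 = 908982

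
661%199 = 64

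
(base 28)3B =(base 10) 95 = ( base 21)4b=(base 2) 1011111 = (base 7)164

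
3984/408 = 166/17  =  9.76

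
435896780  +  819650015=1255546795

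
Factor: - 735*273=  - 200655 = - 3^2*5^1*7^3*13^1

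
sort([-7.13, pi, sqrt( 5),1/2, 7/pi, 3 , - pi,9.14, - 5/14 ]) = [  -  7.13, - pi, - 5/14, 1/2, 7/pi,sqrt( 5 ), 3,pi, 9.14]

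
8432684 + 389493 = 8822177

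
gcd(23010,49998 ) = 78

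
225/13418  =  225/13418 = 0.02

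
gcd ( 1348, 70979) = 1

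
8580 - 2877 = 5703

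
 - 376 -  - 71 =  - 305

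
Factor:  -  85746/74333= - 2^1*3^1*7^( - 2)*31^1*37^( - 1 )*41^ ( - 1)*461^1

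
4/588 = 1/147= 0.01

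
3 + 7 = 10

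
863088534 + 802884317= 1665972851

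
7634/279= 7634/279 = 27.36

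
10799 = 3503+7296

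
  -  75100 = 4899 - 79999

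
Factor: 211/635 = 5^( - 1 )*127^(-1) * 211^1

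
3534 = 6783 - 3249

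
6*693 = 4158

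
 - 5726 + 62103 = 56377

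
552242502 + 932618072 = 1484860574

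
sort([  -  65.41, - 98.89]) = [  -  98.89, - 65.41] 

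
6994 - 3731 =3263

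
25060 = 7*3580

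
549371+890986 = 1440357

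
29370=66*445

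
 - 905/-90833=905/90833 = 0.01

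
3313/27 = 3313/27 = 122.70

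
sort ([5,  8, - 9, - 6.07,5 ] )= [-9, - 6.07,5 , 5,8]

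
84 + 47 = 131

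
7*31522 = 220654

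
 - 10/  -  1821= 10/1821 = 0.01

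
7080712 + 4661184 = 11741896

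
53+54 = 107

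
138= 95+43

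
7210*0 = 0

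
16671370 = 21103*790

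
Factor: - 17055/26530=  - 9/14 = - 2^( - 1 )*3^2 * 7^( - 1) 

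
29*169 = 4901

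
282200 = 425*664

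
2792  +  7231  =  10023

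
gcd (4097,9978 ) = 1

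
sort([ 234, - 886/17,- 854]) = [-854,-886/17, 234]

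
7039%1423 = 1347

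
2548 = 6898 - 4350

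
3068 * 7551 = 23166468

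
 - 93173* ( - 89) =8292397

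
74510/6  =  37255/3 = 12418.33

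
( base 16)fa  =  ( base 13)163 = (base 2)11111010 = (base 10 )250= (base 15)11A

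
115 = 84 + 31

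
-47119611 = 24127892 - 71247503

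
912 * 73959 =67450608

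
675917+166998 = 842915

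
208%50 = 8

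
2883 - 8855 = -5972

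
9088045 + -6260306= 2827739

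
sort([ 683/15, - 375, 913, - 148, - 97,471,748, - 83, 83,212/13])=[ - 375, - 148, - 97, - 83, 212/13,683/15, 83, 471,748,913 ] 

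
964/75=12 + 64/75 = 12.85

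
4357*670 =2919190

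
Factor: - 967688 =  - 2^3*73^1*1657^1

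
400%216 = 184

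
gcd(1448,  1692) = 4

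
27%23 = 4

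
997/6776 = 997/6776 = 0.15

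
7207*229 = 1650403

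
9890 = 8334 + 1556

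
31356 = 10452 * 3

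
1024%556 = 468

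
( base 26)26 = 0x3a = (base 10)58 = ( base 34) 1O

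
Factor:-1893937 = -1893937^1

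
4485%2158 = 169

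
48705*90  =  4383450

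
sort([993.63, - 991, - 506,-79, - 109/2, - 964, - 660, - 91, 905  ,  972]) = [ - 991, - 964,  -  660,- 506,-91,  -  79, - 109/2,905,972, 993.63]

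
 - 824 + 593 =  - 231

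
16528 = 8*2066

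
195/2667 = 65/889 = 0.07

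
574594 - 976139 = -401545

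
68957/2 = 34478 + 1/2 = 34478.50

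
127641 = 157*813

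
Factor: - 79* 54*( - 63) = 2^1*3^5*7^1*79^1 = 268758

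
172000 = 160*1075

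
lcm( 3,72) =72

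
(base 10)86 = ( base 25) 3b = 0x56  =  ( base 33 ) 2k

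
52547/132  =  398 + 1/12 = 398.08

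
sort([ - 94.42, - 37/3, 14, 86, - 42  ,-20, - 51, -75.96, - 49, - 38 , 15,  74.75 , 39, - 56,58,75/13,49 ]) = [-94.42 , - 75.96,  -  56, - 51, - 49, - 42, - 38, - 20,-37/3,75/13,14,15,39,49,58,74.75,86] 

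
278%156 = 122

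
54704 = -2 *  (-27352)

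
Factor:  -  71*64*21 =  - 2^6*3^1*7^1*71^1 = -95424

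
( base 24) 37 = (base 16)4F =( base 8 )117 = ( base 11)72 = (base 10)79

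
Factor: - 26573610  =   - 2^1* 3^1*5^1 * 7^1 * 126541^1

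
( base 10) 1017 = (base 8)1771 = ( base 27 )1ai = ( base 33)ur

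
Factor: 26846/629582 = 31/727=31^1 * 727^( - 1 )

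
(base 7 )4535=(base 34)1eb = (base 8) 3153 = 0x66b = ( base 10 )1643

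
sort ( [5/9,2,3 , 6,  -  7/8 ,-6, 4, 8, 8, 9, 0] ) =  [ - 6,-7/8, 0,5/9,2,3, 4, 6,8,8,9 ]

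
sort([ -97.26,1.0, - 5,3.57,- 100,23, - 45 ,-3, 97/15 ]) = [ - 100,-97.26,  -  45,  -  5,  -  3, 1.0,3.57 , 97/15, 23] 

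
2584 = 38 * 68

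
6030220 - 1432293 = 4597927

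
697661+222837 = 920498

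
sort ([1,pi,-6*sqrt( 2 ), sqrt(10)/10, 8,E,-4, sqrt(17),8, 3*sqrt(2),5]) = [- 6*sqrt( 2), - 4, sqrt(10)/10, 1, E,pi,sqrt( 17),3* sqrt( 2), 5,8 , 8] 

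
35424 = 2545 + 32879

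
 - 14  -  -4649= 4635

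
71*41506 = 2946926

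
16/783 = 16/783 = 0.02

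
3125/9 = 3125/9 = 347.22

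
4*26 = 104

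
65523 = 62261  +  3262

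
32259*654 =21097386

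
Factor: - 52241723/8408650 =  - 2^( - 1 )*5^(-2 ) * 43^(- 1 )*3911^(-1) * 52241723^1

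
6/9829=6/9829 = 0.00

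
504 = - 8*(-63) 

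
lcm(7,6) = 42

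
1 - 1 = 0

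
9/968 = 9/968 = 0.01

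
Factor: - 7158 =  - 2^1*3^1 * 1193^1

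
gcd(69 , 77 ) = 1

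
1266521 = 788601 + 477920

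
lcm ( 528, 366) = 32208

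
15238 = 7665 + 7573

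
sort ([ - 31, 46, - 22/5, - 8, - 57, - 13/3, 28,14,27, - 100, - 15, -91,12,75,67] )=[ - 100, - 91, - 57, - 31 ,-15, - 8, - 22/5, - 13/3,12, 14, 27, 28,46,67,75 ] 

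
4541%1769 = 1003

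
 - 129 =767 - 896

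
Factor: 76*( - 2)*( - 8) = 2^6*19^1  =  1216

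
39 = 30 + 9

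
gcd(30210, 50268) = 6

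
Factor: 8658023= 11^1 * 101^1*7793^1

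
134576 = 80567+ 54009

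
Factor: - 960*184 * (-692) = 122234880 = 2^11*3^1 *5^1*23^1*173^1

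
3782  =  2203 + 1579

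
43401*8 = 347208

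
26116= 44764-18648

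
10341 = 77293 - 66952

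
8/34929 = 8/34929 = 0.00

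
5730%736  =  578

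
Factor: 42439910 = 2^1*5^1*4243991^1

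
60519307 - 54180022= 6339285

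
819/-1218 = -39/58 = -0.67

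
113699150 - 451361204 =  - 337662054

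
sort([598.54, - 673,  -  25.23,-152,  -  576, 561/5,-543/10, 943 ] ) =[ - 673, - 576, - 152, - 543/10,- 25.23, 561/5,598.54, 943 ] 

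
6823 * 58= 395734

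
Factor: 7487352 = 2^3*3^2*103991^1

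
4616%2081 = 454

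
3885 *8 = 31080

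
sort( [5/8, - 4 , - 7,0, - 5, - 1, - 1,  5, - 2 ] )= [ - 7, - 5, - 4, - 2, - 1, - 1,0,5/8, 5 ]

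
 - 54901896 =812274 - 55714170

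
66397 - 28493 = 37904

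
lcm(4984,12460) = 24920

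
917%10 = 7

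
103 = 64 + 39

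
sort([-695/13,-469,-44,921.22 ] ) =[  -  469, - 695/13,-44, 921.22]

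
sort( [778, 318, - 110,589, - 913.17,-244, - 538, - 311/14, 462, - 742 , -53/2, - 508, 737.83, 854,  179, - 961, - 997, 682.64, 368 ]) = [ - 997, - 961, - 913.17, - 742, - 538, - 508, - 244, - 110,  -  53/2, - 311/14,179,318, 368,462,589,682.64, 737.83,  778, 854]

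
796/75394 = 398/37697 =0.01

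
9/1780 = 9/1780= 0.01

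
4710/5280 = 157/176 = 0.89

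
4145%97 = 71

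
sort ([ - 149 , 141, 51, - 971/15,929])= [ - 149, - 971/15 , 51, 141,929]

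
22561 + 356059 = 378620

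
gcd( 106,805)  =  1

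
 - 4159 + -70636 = -74795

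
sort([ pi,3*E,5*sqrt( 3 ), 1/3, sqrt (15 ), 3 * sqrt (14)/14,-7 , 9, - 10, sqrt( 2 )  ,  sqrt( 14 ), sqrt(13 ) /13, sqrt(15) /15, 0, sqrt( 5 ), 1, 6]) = [  -  10, - 7, 0, sqrt( 15 )/15, sqrt(13 )/13, 1/3,3*sqrt (14 ) /14, 1,sqrt( 2),sqrt( 5 ), pi,sqrt( 14), sqrt( 15), 6,3 * E, 5* sqrt( 3 ), 9 ]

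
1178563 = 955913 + 222650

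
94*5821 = 547174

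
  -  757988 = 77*( - 9844 )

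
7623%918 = 279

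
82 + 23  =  105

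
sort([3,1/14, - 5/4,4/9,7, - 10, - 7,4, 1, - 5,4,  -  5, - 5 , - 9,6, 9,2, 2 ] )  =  [ - 10,-9, - 7, - 5,-5 , - 5, - 5/4,1/14, 4/9, 1, 2,2,  3,4, 4, 6 , 7, 9]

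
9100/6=1516+ 2/3 = 1516.67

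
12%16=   12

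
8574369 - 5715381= 2858988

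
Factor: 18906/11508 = 2^( - 1)*7^ ( - 1)*23^1  =  23/14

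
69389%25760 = 17869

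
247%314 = 247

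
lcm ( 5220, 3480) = 10440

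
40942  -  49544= -8602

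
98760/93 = 32920/31 =1061.94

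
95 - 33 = 62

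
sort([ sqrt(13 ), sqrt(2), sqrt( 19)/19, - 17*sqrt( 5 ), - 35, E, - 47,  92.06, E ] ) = [ - 47, - 17*sqrt( 5 ) ,  -  35, sqrt(  19)/19, sqrt(2), E,E, sqrt(13 ), 92.06]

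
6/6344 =3/3172 = 0.00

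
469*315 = 147735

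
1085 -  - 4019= 5104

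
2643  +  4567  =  7210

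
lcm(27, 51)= 459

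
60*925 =55500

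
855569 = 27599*31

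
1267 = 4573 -3306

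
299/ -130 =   -  23/10 = - 2.30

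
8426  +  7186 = 15612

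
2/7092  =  1/3546  =  0.00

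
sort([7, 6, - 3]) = [ - 3, 6, 7]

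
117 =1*117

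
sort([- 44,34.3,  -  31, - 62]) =[ - 62, - 44, - 31,34.3 ] 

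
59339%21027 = 17285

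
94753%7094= 2531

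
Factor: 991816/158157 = 2^3*3^ (  -  2 )*7^1*89^1*199^1*17573^( - 1) 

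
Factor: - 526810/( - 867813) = 2^1*3^( - 1 ) * 5^1*23^(-1 )*  139^1 *379^1*12577^(  -  1 )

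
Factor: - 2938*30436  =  - 2^3*7^1*13^1 * 113^1*1087^1 = - 89420968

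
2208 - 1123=1085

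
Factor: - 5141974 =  - 2^1*41^1 * 73^1 * 859^1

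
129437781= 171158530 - 41720749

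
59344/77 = 59344/77 = 770.70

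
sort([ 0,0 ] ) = [0,  0]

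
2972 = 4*743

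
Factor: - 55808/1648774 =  - 27904/824387 = - 2^8*41^ ( - 1)*109^1*20107^ (-1 )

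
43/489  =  43/489 = 0.09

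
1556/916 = 389/229 = 1.70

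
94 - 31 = 63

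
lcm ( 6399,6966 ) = 550314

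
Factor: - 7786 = -2^1 * 17^1*229^1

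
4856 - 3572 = 1284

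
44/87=44/87 = 0.51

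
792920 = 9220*86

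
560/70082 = 280/35041 = 0.01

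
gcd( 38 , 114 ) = 38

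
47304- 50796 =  - 3492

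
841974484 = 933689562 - 91715078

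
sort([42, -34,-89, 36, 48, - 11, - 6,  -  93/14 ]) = [ - 89, - 34, - 11,-93/14, -6 , 36, 42,48 ]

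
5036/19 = 265 + 1/19  =  265.05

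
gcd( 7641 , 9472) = 1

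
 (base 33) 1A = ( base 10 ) 43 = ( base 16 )2b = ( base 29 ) 1e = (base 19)25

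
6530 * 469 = 3062570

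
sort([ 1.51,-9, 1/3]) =[-9,1/3 , 1.51]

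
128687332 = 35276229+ 93411103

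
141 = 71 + 70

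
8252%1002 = 236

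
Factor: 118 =2^1 * 59^1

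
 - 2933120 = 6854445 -9787565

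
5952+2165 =8117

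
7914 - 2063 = 5851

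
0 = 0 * 460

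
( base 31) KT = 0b1010001001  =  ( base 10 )649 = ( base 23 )155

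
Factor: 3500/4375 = 4/5 = 2^2 * 5^( - 1 ) 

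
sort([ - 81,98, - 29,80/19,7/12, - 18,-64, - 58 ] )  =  [-81,  -  64, - 58, - 29, - 18 , 7/12, 80/19,98]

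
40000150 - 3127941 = 36872209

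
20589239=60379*341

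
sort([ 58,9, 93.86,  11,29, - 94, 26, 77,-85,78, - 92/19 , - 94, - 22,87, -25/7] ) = [ - 94, - 94,  -  85,- 22,-92/19, - 25/7, 9,11, 26,29, 58, 77, 78,87, 93.86 ] 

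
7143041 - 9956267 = - 2813226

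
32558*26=846508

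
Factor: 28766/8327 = 2^1*11^( - 1)*19^1 = 38/11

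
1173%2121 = 1173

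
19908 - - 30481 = 50389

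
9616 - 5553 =4063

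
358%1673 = 358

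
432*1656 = 715392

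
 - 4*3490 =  - 13960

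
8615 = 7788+827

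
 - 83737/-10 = 83737/10 = 8373.70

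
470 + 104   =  574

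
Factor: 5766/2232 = 2^ (  -  2)*3^( - 1)*31^1 = 31/12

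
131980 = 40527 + 91453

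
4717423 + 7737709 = 12455132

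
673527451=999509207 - 325981756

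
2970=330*9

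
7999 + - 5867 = 2132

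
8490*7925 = 67283250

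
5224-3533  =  1691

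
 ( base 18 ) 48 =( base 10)80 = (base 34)2c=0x50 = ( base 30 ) 2K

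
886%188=134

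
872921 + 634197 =1507118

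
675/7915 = 135/1583 = 0.09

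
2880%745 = 645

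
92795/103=900+95/103 = 900.92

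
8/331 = 8/331 = 0.02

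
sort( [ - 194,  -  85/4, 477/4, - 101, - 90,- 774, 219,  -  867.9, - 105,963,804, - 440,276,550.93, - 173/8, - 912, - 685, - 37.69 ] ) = [ - 912, - 867.9, - 774, - 685, - 440,-194, - 105, - 101, - 90, - 37.69, - 173/8, - 85/4,477/4,219,276, 550.93,  804, 963 ]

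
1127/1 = 1127= 1127.00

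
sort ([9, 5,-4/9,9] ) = [-4/9 , 5,9,9]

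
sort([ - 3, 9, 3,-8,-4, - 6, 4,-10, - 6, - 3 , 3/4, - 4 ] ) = [ - 10,  -  8, - 6, - 6, - 4, - 4,  -  3 , - 3,  3/4 , 3, 4, 9]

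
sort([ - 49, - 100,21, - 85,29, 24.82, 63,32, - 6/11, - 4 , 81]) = [ - 100, - 85, - 49, - 4,  -  6/11,21,24.82,29, 32,  63,81 ] 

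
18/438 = 3/73= 0.04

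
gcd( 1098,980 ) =2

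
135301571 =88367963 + 46933608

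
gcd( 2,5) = 1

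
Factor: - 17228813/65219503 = - 7^1*29^1*47^ ( - 1 )* 84871^1*1387649^( - 1)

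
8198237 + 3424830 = 11623067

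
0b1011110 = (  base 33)2s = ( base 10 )94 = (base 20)4e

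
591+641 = 1232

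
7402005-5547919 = 1854086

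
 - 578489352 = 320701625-899190977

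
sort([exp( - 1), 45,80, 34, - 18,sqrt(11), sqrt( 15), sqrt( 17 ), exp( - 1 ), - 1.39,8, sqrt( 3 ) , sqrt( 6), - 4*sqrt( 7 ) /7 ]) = [ - 18, - 4*sqrt(7)/7, -1.39, exp(  -  1) , exp(-1), sqrt(3), sqrt( 6),sqrt( 11 ),  sqrt (15) , sqrt(17 ),  8,34, 45,80 ] 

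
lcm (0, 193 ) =0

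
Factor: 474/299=2^1 * 3^1*13^ ( - 1)*23^( - 1)*79^1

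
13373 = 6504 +6869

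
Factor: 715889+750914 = 1466803   =  13^1*112831^1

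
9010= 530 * 17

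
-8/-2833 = 8/2833  =  0.00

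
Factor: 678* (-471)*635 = - 2^1*3^2*5^1*113^1*127^1*157^1=- 202779630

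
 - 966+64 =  - 902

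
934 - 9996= - 9062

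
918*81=74358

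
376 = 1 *376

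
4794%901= 289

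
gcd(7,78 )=1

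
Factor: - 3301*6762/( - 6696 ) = 3720227/1116 = 2^(  -  2)*3^ ( - 2)*7^2*23^1*31^(-1 )* 3301^1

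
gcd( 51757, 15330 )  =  73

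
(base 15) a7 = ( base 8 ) 235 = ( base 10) 157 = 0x9D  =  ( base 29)5C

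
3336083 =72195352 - 68859269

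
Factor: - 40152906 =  - 2^1 * 3^2*53^1*42089^1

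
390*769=299910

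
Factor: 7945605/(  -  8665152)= -2^ (-6) * 3^1*5^1*317^1 * 557^1*45131^( - 1 ) = -  2648535/2888384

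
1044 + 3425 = 4469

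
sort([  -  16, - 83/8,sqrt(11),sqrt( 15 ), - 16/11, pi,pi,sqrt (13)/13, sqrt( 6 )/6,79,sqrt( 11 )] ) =[ - 16,-83/8,-16/11,sqrt( 13 )/13,sqrt( 6) /6, pi,pi, sqrt(11),  sqrt( 11)  ,  sqrt(15) , 79]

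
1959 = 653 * 3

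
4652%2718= 1934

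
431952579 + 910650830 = 1342603409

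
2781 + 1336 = 4117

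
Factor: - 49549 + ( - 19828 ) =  - 7^1*11^1*17^1*53^1 = -69377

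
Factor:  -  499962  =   - 2^1 * 3^1*103^1 *809^1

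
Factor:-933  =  - 3^1*311^1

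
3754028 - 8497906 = -4743878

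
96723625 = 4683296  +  92040329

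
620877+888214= 1509091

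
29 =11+18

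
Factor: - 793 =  - 13^1*61^1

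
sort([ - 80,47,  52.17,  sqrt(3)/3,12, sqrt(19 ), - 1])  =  [ - 80, - 1 , sqrt (3) /3,sqrt( 19 ), 12,47,  52.17] 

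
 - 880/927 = -1 + 47/927  =  - 0.95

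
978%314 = 36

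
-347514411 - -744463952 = 396949541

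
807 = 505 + 302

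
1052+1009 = 2061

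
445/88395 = 89/17679=   0.01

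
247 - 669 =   -  422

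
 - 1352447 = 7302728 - 8655175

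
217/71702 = 217/71702 = 0.00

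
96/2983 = 96/2983 = 0.03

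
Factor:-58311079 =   -  227^1*256877^1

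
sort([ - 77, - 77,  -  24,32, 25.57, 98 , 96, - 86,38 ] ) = [-86,-77, - 77, - 24, 25.57, 32,38, 96, 98]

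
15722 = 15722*1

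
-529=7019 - 7548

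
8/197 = 8/197   =  0.04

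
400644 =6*66774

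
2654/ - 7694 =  - 1327/3847=- 0.34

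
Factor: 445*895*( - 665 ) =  - 5^3*7^1*19^1*89^1*179^1 =-264852875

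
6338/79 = 6338/79 = 80.23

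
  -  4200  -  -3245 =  - 955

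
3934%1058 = 760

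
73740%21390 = 9570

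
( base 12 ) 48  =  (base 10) 56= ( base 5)211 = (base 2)111000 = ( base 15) 3b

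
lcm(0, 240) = 0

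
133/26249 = 133/26249=0.01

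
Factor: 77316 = 2^2*3^1*17^1 *379^1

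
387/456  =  129/152 = 0.85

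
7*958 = 6706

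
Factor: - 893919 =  - 3^1*13^1 * 22921^1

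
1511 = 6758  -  5247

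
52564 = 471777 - 419213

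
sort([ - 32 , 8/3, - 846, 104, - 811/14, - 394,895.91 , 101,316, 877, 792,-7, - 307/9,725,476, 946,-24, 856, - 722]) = [-846 , - 722, - 394 , - 811/14,-307/9, - 32, - 24, - 7, 8/3, 101,  104 , 316, 476,  725, 792,  856, 877, 895.91,946]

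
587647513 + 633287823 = 1220935336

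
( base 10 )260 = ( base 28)98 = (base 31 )8C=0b100000100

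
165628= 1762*94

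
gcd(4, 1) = 1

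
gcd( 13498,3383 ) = 17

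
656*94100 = 61729600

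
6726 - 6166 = 560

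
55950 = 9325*6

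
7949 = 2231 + 5718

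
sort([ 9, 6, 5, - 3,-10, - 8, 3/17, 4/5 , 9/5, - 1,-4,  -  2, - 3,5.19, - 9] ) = [ - 10, - 9, - 8, - 4, - 3,-3, - 2, - 1,  3/17,4/5,9/5,5,5.19,6,9]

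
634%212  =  210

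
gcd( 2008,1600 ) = 8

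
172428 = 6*28738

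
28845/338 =28845/338 = 85.34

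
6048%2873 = 302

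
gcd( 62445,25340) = 905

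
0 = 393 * 0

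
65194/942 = 32597/471 =69.21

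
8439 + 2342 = 10781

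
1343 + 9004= 10347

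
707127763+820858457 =1527986220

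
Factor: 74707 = 74707^1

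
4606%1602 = 1402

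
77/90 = 77/90 = 0.86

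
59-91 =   -  32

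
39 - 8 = 31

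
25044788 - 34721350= - 9676562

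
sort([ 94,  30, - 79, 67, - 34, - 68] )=[ - 79, - 68,-34, 30,  67, 94]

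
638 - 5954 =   -  5316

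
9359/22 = 9359/22 = 425.41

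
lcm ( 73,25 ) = 1825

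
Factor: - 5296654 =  - 2^1*11^2*43^1* 509^1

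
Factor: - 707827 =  - 707827^1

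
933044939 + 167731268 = 1100776207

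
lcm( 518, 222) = 1554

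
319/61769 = 319/61769 =0.01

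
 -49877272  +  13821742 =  - 36055530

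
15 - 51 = -36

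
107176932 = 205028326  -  97851394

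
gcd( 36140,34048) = 4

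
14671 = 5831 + 8840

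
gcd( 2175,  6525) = 2175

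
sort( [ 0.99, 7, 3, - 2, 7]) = [ - 2, 0.99, 3, 7, 7]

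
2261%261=173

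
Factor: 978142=2^1*11^1*173^1*257^1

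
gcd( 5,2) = 1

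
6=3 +3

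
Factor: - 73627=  - 17^1*61^1*71^1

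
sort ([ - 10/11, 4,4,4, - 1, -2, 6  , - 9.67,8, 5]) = [ - 9.67, - 2, - 1, - 10/11, 4, 4,4, 5,6, 8]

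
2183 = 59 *37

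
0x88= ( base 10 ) 136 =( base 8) 210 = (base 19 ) 73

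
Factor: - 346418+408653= 62235= 3^3*5^1*461^1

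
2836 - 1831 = 1005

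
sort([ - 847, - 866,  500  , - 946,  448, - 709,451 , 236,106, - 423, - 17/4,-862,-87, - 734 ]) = [ - 946, -866, - 862, - 847, - 734, - 709 , - 423,-87,-17/4,106,236 , 448,451, 500 ]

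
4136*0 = 0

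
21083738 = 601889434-580805696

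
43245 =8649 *5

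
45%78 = 45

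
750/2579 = 750/2579 = 0.29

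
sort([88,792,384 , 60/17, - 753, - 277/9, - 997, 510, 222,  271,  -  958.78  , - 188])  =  [ - 997, - 958.78, -753, - 188,  -  277/9, 60/17, 88,222  ,  271,  384,510,  792 ] 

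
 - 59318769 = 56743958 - 116062727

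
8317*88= 731896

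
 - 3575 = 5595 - 9170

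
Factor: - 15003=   -  3^2 * 1667^1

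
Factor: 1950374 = 2^1*975187^1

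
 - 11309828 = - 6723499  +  -4586329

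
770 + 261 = 1031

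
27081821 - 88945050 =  - 61863229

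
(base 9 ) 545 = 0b110111110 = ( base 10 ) 446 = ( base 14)23C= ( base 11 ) 376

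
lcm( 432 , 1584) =4752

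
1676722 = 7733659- 6056937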